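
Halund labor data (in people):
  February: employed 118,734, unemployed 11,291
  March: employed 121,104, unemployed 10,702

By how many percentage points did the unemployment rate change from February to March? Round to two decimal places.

February: labor force = 118,734 + 11,291 = 130,025; u = 11,291/130,025 = 8.68%.
March: labor force = 121,104 + 10,702 = 131,806; u = 10,702/131,806 = 8.12%.
Change = 8.12% − 8.68% = −0.56 pp.

The unemployment rate changed by −0.56 percentage points.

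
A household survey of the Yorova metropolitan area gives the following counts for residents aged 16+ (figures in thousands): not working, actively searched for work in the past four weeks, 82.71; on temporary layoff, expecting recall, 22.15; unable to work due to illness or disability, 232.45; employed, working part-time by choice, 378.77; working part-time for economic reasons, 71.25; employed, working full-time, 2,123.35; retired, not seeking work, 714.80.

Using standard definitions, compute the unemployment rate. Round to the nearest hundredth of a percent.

Unemployment rate ≈ 3.92%.

Employed = 378.77 + 71.25 + 2,123.35 = 2,573.37 thousand (anyone who worked, including part-time for economic reasons, counts as employed).
Unemployed = 82.71 + 22.15 = 104.86 thousand (jobless and actively searching, or on temporary layoff).
Labor force = 2,573.37 + 104.86 = 2,678.23 thousand.
Unemployment rate = 104.86 / 2,678.23 = 3.92%.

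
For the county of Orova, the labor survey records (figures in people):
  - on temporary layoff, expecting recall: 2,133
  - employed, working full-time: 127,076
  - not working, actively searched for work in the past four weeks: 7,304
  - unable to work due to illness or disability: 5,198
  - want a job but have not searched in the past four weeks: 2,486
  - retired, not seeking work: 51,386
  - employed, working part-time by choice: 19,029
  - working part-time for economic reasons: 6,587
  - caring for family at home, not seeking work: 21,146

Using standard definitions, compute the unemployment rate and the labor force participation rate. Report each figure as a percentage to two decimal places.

Employed = 127,076 + 19,029 + 6,587 = 152,692 (anyone who worked, including part-time for economic reasons, counts as employed).
Unemployed = 2,133 + 7,304 = 9,437 (jobless and actively searching, or on temporary layoff).
Labor force = 152,692 + 9,437 = 162,129.
Not in labor force = 5,198 + 2,486 + 51,386 + 21,146 = 80,216 (those not working and not actively searching are outside the labor force — including those who want a job but have given up searching).
Civilian working-age population = 162,129 + 80,216 = 242,345.
Unemployment rate = 9,437 / 162,129 = 5.82%.
Labor force participation rate = 162,129 / 242,345 = 66.90%.

Unemployment rate ≈ 5.82%; labor force participation rate ≈ 66.90%.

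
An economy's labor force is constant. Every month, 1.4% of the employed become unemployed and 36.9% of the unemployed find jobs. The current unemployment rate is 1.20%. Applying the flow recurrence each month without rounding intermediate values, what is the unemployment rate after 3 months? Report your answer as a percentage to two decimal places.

Unemployment rate after three months ≈ 3.08%.

With a fixed labor force, u_{t+1} = u_t + s·(1−u_t) − f·u_t = u_t·(1−s−f) + s.
Here 1−s−f = 0.617 and s = 0.014.
u_1 = 0.012000 × 0.617 + 0.014 = 0.021404.
u_2 = 0.021404 × 0.617 + 0.014 = 0.027206.
u_3 = 0.027206 × 0.617 + 0.014 = 0.030786.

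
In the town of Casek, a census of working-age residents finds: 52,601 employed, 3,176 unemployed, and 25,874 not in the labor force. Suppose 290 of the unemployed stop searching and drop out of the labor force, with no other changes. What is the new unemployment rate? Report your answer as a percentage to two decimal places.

Initially, labor force = 52,601 + 3,176 = 55,777, so u = 3,176/55,777 = 5.69%.
After the change, unemployed and labor force both fall by 290 → E = 52,601, U = 2,886, labor force = 55,487.
New unemployment rate = 2,886 / 55,487 = 5.20%.

New unemployment rate ≈ 5.20%.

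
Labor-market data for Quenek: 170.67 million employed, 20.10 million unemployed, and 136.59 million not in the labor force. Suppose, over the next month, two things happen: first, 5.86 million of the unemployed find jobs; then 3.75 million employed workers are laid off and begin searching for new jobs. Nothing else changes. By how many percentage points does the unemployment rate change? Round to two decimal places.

The unemployment rate changes by −1.11 percentage points.

Initially, labor force = 170.67 + 20.10 = 190.77 million, so u = 20.10/190.77 = 10.54%.
After the first change, unemployed falls and employed rises by 5.86; labor force unchanged → E = 176.53, U = 14.24, labor force = 190.77 million.
After the second change, employed falls and unemployed rises by 3.75; labor force unchanged → E = 172.78, U = 17.99, labor force = 190.77 million.
New unemployment rate = 17.99 / 190.77 = 9.43%.
Change = 9.43% − 10.54% = −1.11 percentage points.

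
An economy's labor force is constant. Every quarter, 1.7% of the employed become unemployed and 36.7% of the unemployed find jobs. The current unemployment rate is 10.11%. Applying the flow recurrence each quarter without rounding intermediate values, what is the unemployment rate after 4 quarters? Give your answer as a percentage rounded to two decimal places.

Unemployment rate after four quarters ≈ 5.25%.

With a fixed labor force, u_{t+1} = u_t + s·(1−u_t) − f·u_t = u_t·(1−s−f) + s.
Here 1−s−f = 0.616 and s = 0.017.
u_1 = 0.101100 × 0.616 + 0.017 = 0.079278.
u_2 = 0.079278 × 0.616 + 0.017 = 0.065835.
u_3 = 0.065835 × 0.616 + 0.017 = 0.057554.
u_4 = 0.057554 × 0.616 + 0.017 = 0.052453.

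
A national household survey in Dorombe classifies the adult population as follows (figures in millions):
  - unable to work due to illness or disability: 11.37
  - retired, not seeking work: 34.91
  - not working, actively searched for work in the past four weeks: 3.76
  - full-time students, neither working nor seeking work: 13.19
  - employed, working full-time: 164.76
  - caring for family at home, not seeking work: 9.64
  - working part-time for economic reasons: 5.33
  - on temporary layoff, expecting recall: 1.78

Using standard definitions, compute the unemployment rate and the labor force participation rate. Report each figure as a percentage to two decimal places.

Employed = 164.76 + 5.33 = 170.09 million (anyone who worked, including part-time for economic reasons, counts as employed).
Unemployed = 3.76 + 1.78 = 5.54 million (jobless and actively searching, or on temporary layoff).
Labor force = 170.09 + 5.54 = 175.63 million.
Not in labor force = 11.37 + 34.91 + 13.19 + 9.64 = 69.11 million (those not working and not actively searching are outside the labor force).
Civilian working-age population = 175.63 + 69.11 = 244.74 million.
Unemployment rate = 5.54 / 175.63 = 3.15%.
Labor force participation rate = 175.63 / 244.74 = 71.76%.

Unemployment rate ≈ 3.15%; labor force participation rate ≈ 71.76%.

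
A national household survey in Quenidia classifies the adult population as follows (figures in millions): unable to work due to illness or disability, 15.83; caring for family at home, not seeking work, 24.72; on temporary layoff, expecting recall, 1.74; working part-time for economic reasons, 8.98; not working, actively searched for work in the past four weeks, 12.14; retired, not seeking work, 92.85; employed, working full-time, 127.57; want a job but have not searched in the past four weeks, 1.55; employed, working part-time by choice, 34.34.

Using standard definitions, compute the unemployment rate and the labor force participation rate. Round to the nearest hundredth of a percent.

Employed = 8.98 + 127.57 + 34.34 = 170.89 million (anyone who worked, including part-time for economic reasons, counts as employed).
Unemployed = 1.74 + 12.14 = 13.88 million (jobless and actively searching, or on temporary layoff).
Labor force = 170.89 + 13.88 = 184.77 million.
Not in labor force = 15.83 + 24.72 + 92.85 + 1.55 = 134.95 million (those not working and not actively searching are outside the labor force — including those who want a job but have given up searching).
Civilian working-age population = 184.77 + 134.95 = 319.72 million.
Unemployment rate = 13.88 / 184.77 = 7.51%.
Labor force participation rate = 184.77 / 319.72 = 57.79%.

Unemployment rate ≈ 7.51%; labor force participation rate ≈ 57.79%.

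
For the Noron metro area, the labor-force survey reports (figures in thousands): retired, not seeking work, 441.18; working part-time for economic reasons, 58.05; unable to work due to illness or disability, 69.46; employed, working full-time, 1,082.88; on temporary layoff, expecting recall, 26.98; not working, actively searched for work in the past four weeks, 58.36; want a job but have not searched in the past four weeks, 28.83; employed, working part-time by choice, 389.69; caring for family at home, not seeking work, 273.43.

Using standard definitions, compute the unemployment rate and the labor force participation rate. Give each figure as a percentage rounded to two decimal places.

Unemployment rate ≈ 5.28%; labor force participation rate ≈ 66.53%.

Employed = 58.05 + 1,082.88 + 389.69 = 1,530.62 thousand (anyone who worked, including part-time for economic reasons, counts as employed).
Unemployed = 26.98 + 58.36 = 85.34 thousand (jobless and actively searching, or on temporary layoff).
Labor force = 1,530.62 + 85.34 = 1,615.96 thousand.
Not in labor force = 441.18 + 69.46 + 28.83 + 273.43 = 812.90 thousand (those not working and not actively searching are outside the labor force — including those who want a job but have given up searching).
Civilian working-age population = 1,615.96 + 812.90 = 2,428.86 thousand.
Unemployment rate = 85.34 / 1,615.96 = 5.28%.
Labor force participation rate = 1,615.96 / 2,428.86 = 66.53%.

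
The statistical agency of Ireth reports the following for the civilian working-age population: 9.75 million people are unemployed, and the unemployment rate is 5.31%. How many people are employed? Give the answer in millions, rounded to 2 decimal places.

About 173.87 million are employed.

Labor force = U / u = 9.75 / 0.0531 ≈ 183.62 million.
Employed = labor force − unemployed = 183.62 − 9.75 = 173.87 million.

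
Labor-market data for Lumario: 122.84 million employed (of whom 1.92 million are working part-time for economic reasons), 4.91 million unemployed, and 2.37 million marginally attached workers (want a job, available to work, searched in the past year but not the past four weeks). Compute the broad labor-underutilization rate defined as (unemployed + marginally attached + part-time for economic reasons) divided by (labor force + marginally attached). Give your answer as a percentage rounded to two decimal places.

Broad underutilization rate ≈ 7.07%.

Labor force = 122.84 + 4.91 = 127.75 million.
Numerator = 4.91 + 2.37 + 1.92 = 9.20 million.
Denominator = 127.75 + 2.37 = 130.12 million.
Broad rate = 9.20 / 130.12 = 7.07%.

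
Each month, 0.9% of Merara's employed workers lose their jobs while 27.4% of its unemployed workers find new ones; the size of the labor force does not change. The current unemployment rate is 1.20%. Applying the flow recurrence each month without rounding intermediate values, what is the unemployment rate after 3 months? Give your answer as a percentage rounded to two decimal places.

With a fixed labor force, u_{t+1} = u_t + s·(1−u_t) − f·u_t = u_t·(1−s−f) + s.
Here 1−s−f = 0.717 and s = 0.009.
u_1 = 0.012000 × 0.717 + 0.009 = 0.017604.
u_2 = 0.017604 × 0.717 + 0.009 = 0.021622.
u_3 = 0.021622 × 0.717 + 0.009 = 0.024503.

Unemployment rate after three months ≈ 2.45%.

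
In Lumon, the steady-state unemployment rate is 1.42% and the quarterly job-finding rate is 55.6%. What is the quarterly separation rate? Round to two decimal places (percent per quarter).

Separation rate ≈ 0.80% per quarter.

From u* = s/(s+f): s = u·f/(1−u).
s = 0.0142 × 55.6 / (1 − 0.0142) = 0.7895 / 0.9858 ≈ 0.80% per quarter.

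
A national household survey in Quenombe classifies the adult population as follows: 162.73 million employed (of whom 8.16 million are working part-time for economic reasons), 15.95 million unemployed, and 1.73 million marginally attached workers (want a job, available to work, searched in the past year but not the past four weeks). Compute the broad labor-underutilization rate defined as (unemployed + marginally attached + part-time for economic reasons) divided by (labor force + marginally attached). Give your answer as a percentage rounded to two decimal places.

Broad underutilization rate ≈ 14.32%.

Labor force = 162.73 + 15.95 = 178.68 million.
Numerator = 15.95 + 1.73 + 8.16 = 25.84 million.
Denominator = 178.68 + 1.73 = 180.41 million.
Broad rate = 25.84 / 180.41 = 14.32%.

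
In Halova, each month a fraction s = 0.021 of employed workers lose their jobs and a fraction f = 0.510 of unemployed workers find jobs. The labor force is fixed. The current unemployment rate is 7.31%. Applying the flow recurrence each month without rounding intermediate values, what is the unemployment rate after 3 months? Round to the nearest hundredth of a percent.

With a fixed labor force, u_{t+1} = u_t + s·(1−u_t) − f·u_t = u_t·(1−s−f) + s.
Here 1−s−f = 0.469 and s = 0.021.
u_1 = 0.073100 × 0.469 + 0.021 = 0.055284.
u_2 = 0.055284 × 0.469 + 0.021 = 0.046928.
u_3 = 0.046928 × 0.469 + 0.021 = 0.043009.

Unemployment rate after three months ≈ 4.30%.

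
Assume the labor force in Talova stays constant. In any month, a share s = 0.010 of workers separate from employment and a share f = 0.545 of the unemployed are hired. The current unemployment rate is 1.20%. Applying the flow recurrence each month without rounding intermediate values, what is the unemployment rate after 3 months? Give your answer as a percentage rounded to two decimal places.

With a fixed labor force, u_{t+1} = u_t + s·(1−u_t) − f·u_t = u_t·(1−s−f) + s.
Here 1−s−f = 0.445 and s = 0.010.
u_1 = 0.012000 × 0.445 + 0.010 = 0.015340.
u_2 = 0.015340 × 0.445 + 0.010 = 0.016826.
u_3 = 0.016826 × 0.445 + 0.010 = 0.017488.

Unemployment rate after three months ≈ 1.75%.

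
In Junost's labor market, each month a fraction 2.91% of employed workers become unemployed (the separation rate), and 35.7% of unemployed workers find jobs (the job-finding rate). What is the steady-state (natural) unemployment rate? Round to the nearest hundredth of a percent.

Steady-state unemployment rate ≈ 7.54%.

At steady state the flows balance: s·E = f·U, so U/(E+U) = s/(s+f).
u* = 2.91 / (2.91 + 35.7) = 2.91 / 38.61 = 7.54%.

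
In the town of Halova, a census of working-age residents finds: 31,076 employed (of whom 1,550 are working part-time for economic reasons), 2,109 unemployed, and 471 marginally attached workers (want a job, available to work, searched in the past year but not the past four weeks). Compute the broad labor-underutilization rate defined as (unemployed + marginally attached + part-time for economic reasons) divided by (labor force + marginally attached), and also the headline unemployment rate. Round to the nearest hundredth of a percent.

Labor force = 31,076 + 2,109 = 33,185.
Numerator = 2,109 + 471 + 1,550 = 4,130.
Denominator = 33,185 + 471 = 33,656.
Broad rate = 4,130 / 33,656 = 12.27%.
Headline unemployment rate = 2,109 / 33,185 = 6.36%.

Broad underutilization rate ≈ 12.27%; headline unemployment rate ≈ 6.36%.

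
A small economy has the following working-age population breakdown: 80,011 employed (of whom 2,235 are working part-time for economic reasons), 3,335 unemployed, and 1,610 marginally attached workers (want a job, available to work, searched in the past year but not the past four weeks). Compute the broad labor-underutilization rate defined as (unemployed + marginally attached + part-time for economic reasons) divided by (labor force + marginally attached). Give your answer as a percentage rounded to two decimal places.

Broad underutilization rate ≈ 8.45%.

Labor force = 80,011 + 3,335 = 83,346.
Numerator = 3,335 + 1,610 + 2,235 = 7,180.
Denominator = 83,346 + 1,610 = 84,956.
Broad rate = 7,180 / 84,956 = 8.45%.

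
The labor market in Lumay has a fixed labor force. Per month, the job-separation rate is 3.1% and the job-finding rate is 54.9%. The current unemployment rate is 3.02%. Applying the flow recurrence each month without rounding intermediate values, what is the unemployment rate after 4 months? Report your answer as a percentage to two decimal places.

Unemployment rate after four months ≈ 5.27%.

With a fixed labor force, u_{t+1} = u_t + s·(1−u_t) − f·u_t = u_t·(1−s−f) + s.
Here 1−s−f = 0.420 and s = 0.031.
u_1 = 0.030200 × 0.420 + 0.031 = 0.043684.
u_2 = 0.043684 × 0.420 + 0.031 = 0.049347.
u_3 = 0.049347 × 0.420 + 0.031 = 0.051726.
u_4 = 0.051726 × 0.420 + 0.031 = 0.052725.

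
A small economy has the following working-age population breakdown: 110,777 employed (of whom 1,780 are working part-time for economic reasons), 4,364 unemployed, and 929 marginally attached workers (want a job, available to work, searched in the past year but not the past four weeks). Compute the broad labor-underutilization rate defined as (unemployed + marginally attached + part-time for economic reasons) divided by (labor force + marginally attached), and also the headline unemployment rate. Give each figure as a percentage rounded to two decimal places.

Labor force = 110,777 + 4,364 = 115,141.
Numerator = 4,364 + 929 + 1,780 = 7,073.
Denominator = 115,141 + 929 = 116,070.
Broad rate = 7,073 / 116,070 = 6.09%.
Headline unemployment rate = 4,364 / 115,141 = 3.79%.

Broad underutilization rate ≈ 6.09%; headline unemployment rate ≈ 3.79%.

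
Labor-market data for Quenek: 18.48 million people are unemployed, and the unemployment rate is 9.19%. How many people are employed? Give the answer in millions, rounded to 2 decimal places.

Labor force = U / u = 18.48 / 0.0919 ≈ 201.09 million.
Employed = labor force − unemployed = 201.09 − 18.48 = 182.61 million.

About 182.61 million are employed.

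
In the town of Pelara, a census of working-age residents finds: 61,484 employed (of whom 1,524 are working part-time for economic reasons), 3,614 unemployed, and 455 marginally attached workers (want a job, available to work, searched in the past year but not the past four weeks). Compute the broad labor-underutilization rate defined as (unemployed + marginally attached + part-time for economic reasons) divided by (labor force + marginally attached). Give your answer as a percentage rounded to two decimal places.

Broad underutilization rate ≈ 8.53%.

Labor force = 61,484 + 3,614 = 65,098.
Numerator = 3,614 + 455 + 1,524 = 5,593.
Denominator = 65,098 + 455 = 65,553.
Broad rate = 5,593 / 65,553 = 8.53%.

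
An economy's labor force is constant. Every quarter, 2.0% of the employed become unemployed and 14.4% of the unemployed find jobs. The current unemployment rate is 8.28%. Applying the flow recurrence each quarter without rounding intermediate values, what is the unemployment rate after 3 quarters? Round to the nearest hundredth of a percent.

Unemployment rate after three quarters ≈ 9.91%.

With a fixed labor force, u_{t+1} = u_t + s·(1−u_t) − f·u_t = u_t·(1−s−f) + s.
Here 1−s−f = 0.836 and s = 0.020.
u_1 = 0.082800 × 0.836 + 0.020 = 0.089221.
u_2 = 0.089221 × 0.836 + 0.020 = 0.094589.
u_3 = 0.094589 × 0.836 + 0.020 = 0.099076.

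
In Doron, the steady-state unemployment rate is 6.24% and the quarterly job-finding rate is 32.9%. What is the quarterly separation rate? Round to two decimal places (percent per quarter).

Separation rate ≈ 2.19% per quarter.

From u* = s/(s+f): s = u·f/(1−u).
s = 0.0624 × 32.9 / (1 − 0.0624) = 2.0530 / 0.9376 ≈ 2.19% per quarter.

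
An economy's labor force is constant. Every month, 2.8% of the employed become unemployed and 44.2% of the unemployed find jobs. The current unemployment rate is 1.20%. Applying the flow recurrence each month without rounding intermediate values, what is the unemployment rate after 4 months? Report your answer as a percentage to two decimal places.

Unemployment rate after four months ≈ 5.58%.

With a fixed labor force, u_{t+1} = u_t + s·(1−u_t) − f·u_t = u_t·(1−s−f) + s.
Here 1−s−f = 0.530 and s = 0.028.
u_1 = 0.012000 × 0.530 + 0.028 = 0.034360.
u_2 = 0.034360 × 0.530 + 0.028 = 0.046211.
u_3 = 0.046211 × 0.530 + 0.028 = 0.052492.
u_4 = 0.052492 × 0.530 + 0.028 = 0.055821.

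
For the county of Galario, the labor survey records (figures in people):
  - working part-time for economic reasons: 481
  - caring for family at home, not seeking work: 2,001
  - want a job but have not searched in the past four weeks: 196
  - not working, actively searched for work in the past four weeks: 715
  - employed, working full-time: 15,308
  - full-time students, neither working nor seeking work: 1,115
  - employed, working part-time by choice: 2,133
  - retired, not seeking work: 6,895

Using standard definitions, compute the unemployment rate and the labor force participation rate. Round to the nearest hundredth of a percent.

Employed = 481 + 15,308 + 2,133 = 17,922 (anyone who worked, including part-time for economic reasons, counts as employed).
Unemployed = 715.
Labor force = 17,922 + 715 = 18,637.
Not in labor force = 2,001 + 196 + 1,115 + 6,895 = 10,207 (those not working and not actively searching are outside the labor force — including those who want a job but have given up searching).
Civilian working-age population = 18,637 + 10,207 = 28,844.
Unemployment rate = 715 / 18,637 = 3.84%.
Labor force participation rate = 18,637 / 28,844 = 64.61%.

Unemployment rate ≈ 3.84%; labor force participation rate ≈ 64.61%.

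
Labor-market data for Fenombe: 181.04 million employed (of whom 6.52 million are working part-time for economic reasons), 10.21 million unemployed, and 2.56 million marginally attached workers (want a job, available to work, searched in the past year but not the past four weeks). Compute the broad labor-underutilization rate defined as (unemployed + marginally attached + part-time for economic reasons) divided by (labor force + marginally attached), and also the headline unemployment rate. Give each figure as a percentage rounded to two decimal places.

Labor force = 181.04 + 10.21 = 191.25 million.
Numerator = 10.21 + 2.56 + 6.52 = 19.29 million.
Denominator = 191.25 + 2.56 = 193.81 million.
Broad rate = 19.29 / 193.81 = 9.95%.
Headline unemployment rate = 10.21 / 191.25 = 5.34%.

Broad underutilization rate ≈ 9.95%; headline unemployment rate ≈ 5.34%.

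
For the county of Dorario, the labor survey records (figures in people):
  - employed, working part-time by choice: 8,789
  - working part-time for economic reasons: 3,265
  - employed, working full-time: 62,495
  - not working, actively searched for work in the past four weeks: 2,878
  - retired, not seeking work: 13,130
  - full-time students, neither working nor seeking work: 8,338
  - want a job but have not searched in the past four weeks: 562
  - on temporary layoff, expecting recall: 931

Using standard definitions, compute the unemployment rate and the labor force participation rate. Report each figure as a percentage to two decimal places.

Unemployment rate ≈ 4.86%; labor force participation rate ≈ 78.06%.

Employed = 8,789 + 3,265 + 62,495 = 74,549 (anyone who worked, including part-time for economic reasons, counts as employed).
Unemployed = 2,878 + 931 = 3,809 (jobless and actively searching, or on temporary layoff).
Labor force = 74,549 + 3,809 = 78,358.
Not in labor force = 13,130 + 8,338 + 562 = 22,030 (those not working and not actively searching are outside the labor force — including those who want a job but have given up searching).
Civilian working-age population = 78,358 + 22,030 = 100,388.
Unemployment rate = 3,809 / 78,358 = 4.86%.
Labor force participation rate = 78,358 / 100,388 = 78.06%.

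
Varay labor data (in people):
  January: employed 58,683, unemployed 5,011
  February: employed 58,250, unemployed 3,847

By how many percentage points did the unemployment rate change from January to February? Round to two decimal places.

January: labor force = 58,683 + 5,011 = 63,694; u = 5,011/63,694 = 7.87%.
February: labor force = 58,250 + 3,847 = 62,097; u = 3,847/62,097 = 6.20%.
Change = 6.20% − 7.87% = −1.67 pp.

The unemployment rate changed by −1.67 percentage points.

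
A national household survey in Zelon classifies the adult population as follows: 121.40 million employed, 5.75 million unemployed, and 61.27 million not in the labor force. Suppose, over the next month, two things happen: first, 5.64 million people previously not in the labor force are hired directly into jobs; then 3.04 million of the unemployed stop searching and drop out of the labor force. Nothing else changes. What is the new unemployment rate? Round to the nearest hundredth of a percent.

New unemployment rate ≈ 2.09%.

Initially, labor force = 121.40 + 5.75 = 127.15 million, so u = 5.75/127.15 = 4.52%.
After the first change, employed and labor force both rise by 5.64; unemployed unchanged → E = 127.04, U = 5.75, labor force = 132.79 million.
After the second change, unemployed and labor force both fall by 3.04 → E = 127.04, U = 2.71, labor force = 129.75 million.
New unemployment rate = 2.71 / 129.75 = 2.09%.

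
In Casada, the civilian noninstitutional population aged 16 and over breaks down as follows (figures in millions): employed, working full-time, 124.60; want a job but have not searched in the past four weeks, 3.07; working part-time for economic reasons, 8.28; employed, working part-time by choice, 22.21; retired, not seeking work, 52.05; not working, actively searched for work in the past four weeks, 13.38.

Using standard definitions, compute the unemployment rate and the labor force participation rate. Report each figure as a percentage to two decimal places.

Unemployment rate ≈ 7.94%; labor force participation rate ≈ 75.35%.

Employed = 124.60 + 8.28 + 22.21 = 155.09 million (anyone who worked, including part-time for economic reasons, counts as employed).
Unemployed = 13.38 million.
Labor force = 155.09 + 13.38 = 168.47 million.
Not in labor force = 3.07 + 52.05 = 55.12 million (those not working and not actively searching are outside the labor force — including those who want a job but have given up searching).
Civilian working-age population = 168.47 + 55.12 = 223.59 million.
Unemployment rate = 13.38 / 168.47 = 7.94%.
Labor force participation rate = 168.47 / 223.59 = 75.35%.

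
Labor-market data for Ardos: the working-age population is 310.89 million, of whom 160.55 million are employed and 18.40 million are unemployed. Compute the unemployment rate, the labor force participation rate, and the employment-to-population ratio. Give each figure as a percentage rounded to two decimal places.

Unemployment rate ≈ 10.28%; labor force participation rate ≈ 57.56%; employment-population ratio ≈ 51.64%.

Labor force = employed + unemployed = 160.55 + 18.40 = 178.95 million.
Unemployment rate = 18.40 / 178.95 = 10.28%.
Labor force participation rate = 178.95 / 310.89 = 57.56%.
Employment-population ratio = 160.55 / 310.89 = 51.64%.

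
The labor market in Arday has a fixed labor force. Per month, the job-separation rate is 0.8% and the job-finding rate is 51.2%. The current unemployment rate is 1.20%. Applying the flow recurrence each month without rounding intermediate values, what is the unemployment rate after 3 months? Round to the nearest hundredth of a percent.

With a fixed labor force, u_{t+1} = u_t + s·(1−u_t) − f·u_t = u_t·(1−s−f) + s.
Here 1−s−f = 0.480 and s = 0.008.
u_1 = 0.012000 × 0.480 + 0.008 = 0.013760.
u_2 = 0.013760 × 0.480 + 0.008 = 0.014605.
u_3 = 0.014605 × 0.480 + 0.008 = 0.015010.

Unemployment rate after three months ≈ 1.50%.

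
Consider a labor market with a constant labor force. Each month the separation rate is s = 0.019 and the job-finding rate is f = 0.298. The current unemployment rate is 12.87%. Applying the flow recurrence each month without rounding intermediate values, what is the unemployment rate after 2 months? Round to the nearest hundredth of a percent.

Unemployment rate after two months ≈ 9.20%.

With a fixed labor force, u_{t+1} = u_t + s·(1−u_t) − f·u_t = u_t·(1−s−f) + s.
Here 1−s−f = 0.683 and s = 0.019.
u_1 = 0.128700 × 0.683 + 0.019 = 0.106902.
u_2 = 0.106902 × 0.683 + 0.019 = 0.092014.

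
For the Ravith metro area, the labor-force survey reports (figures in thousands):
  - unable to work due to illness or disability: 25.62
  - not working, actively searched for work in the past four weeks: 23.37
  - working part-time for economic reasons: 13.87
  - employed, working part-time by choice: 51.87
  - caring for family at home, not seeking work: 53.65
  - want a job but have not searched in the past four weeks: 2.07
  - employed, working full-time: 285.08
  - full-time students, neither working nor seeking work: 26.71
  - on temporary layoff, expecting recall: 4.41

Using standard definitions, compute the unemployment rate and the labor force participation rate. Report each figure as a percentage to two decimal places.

Unemployment rate ≈ 7.34%; labor force participation rate ≈ 77.80%.

Employed = 13.87 + 51.87 + 285.08 = 350.82 thousand (anyone who worked, including part-time for economic reasons, counts as employed).
Unemployed = 23.37 + 4.41 = 27.78 thousand (jobless and actively searching, or on temporary layoff).
Labor force = 350.82 + 27.78 = 378.60 thousand.
Not in labor force = 25.62 + 53.65 + 2.07 + 26.71 = 108.05 thousand (those not working and not actively searching are outside the labor force — including those who want a job but have given up searching).
Civilian working-age population = 378.60 + 108.05 = 486.65 thousand.
Unemployment rate = 27.78 / 378.60 = 7.34%.
Labor force participation rate = 378.60 / 486.65 = 77.80%.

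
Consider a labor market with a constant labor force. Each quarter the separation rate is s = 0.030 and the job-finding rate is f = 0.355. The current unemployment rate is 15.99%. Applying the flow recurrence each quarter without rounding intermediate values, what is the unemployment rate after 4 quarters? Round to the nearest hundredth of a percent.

With a fixed labor force, u_{t+1} = u_t + s·(1−u_t) − f·u_t = u_t·(1−s−f) + s.
Here 1−s−f = 0.615 and s = 0.030.
u_1 = 0.159900 × 0.615 + 0.030 = 0.128338.
u_2 = 0.128338 × 0.615 + 0.030 = 0.108928.
u_3 = 0.108928 × 0.615 + 0.030 = 0.096991.
u_4 = 0.096991 × 0.615 + 0.030 = 0.089649.

Unemployment rate after four quarters ≈ 8.96%.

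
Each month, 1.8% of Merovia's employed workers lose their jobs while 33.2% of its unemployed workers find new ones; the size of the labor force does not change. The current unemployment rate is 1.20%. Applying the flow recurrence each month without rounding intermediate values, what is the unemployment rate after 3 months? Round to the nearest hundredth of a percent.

Unemployment rate after three months ≈ 4.06%.

With a fixed labor force, u_{t+1} = u_t + s·(1−u_t) − f·u_t = u_t·(1−s−f) + s.
Here 1−s−f = 0.650 and s = 0.018.
u_1 = 0.012000 × 0.650 + 0.018 = 0.025800.
u_2 = 0.025800 × 0.650 + 0.018 = 0.034770.
u_3 = 0.034770 × 0.650 + 0.018 = 0.040600.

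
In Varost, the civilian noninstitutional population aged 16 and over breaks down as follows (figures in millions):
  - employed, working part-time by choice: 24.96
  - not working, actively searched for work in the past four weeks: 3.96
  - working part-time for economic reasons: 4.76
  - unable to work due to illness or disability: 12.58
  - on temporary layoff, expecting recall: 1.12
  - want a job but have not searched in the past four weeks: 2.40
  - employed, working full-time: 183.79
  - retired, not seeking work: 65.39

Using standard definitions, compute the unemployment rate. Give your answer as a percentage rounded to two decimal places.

Unemployment rate ≈ 2.32%.

Employed = 24.96 + 4.76 + 183.79 = 213.51 million (anyone who worked, including part-time for economic reasons, counts as employed).
Unemployed = 3.96 + 1.12 = 5.08 million (jobless and actively searching, or on temporary layoff).
Labor force = 213.51 + 5.08 = 218.59 million.
Unemployment rate = 5.08 / 218.59 = 2.32%.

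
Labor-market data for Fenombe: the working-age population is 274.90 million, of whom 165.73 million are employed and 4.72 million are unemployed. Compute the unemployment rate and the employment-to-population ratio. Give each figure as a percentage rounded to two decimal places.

Labor force = employed + unemployed = 165.73 + 4.72 = 170.45 million.
Unemployment rate = 4.72 / 170.45 = 2.77%.
Employment-population ratio = 165.73 / 274.90 = 60.29%.

Unemployment rate ≈ 2.77%; employment-population ratio ≈ 60.29%.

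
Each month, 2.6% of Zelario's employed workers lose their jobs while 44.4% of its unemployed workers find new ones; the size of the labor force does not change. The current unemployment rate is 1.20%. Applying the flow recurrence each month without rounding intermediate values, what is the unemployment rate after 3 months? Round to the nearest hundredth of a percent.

Unemployment rate after three months ≈ 4.89%.

With a fixed labor force, u_{t+1} = u_t + s·(1−u_t) − f·u_t = u_t·(1−s−f) + s.
Here 1−s−f = 0.530 and s = 0.026.
u_1 = 0.012000 × 0.530 + 0.026 = 0.032360.
u_2 = 0.032360 × 0.530 + 0.026 = 0.043151.
u_3 = 0.043151 × 0.530 + 0.026 = 0.048870.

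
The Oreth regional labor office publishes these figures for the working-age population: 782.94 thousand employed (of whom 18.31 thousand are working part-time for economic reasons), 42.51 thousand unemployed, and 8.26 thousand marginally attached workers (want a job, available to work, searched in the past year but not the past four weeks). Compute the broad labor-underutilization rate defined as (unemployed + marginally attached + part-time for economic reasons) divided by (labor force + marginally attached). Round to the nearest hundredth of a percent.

Broad underutilization rate ≈ 8.29%.

Labor force = 782.94 + 42.51 = 825.45 thousand.
Numerator = 42.51 + 8.26 + 18.31 = 69.08 thousand.
Denominator = 825.45 + 8.26 = 833.71 thousand.
Broad rate = 69.08 / 833.71 = 8.29%.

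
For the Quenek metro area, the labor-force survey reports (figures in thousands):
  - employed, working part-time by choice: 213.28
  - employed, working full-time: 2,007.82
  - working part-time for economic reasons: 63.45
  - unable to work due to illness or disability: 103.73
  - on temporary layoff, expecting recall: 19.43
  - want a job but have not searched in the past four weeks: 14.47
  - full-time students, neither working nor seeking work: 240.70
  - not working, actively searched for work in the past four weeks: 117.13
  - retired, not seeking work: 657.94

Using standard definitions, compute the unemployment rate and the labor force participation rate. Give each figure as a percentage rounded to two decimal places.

Employed = 213.28 + 2,007.82 + 63.45 = 2,284.55 thousand (anyone who worked, including part-time for economic reasons, counts as employed).
Unemployed = 19.43 + 117.13 = 136.56 thousand (jobless and actively searching, or on temporary layoff).
Labor force = 2,284.55 + 136.56 = 2,421.11 thousand.
Not in labor force = 103.73 + 14.47 + 240.70 + 657.94 = 1,016.84 thousand (those not working and not actively searching are outside the labor force — including those who want a job but have given up searching).
Civilian working-age population = 2,421.11 + 1,016.84 = 3,437.95 thousand.
Unemployment rate = 136.56 / 2,421.11 = 5.64%.
Labor force participation rate = 2,421.11 / 3,437.95 = 70.42%.

Unemployment rate ≈ 5.64%; labor force participation rate ≈ 70.42%.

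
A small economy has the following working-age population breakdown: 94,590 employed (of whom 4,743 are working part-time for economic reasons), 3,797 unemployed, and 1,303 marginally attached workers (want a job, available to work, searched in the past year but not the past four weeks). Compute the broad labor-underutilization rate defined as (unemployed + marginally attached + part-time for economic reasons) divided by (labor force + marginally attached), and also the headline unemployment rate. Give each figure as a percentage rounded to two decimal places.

Broad underutilization rate ≈ 9.87%; headline unemployment rate ≈ 3.86%.

Labor force = 94,590 + 3,797 = 98,387.
Numerator = 3,797 + 1,303 + 4,743 = 9,843.
Denominator = 98,387 + 1,303 = 99,690.
Broad rate = 9,843 / 99,690 = 9.87%.
Headline unemployment rate = 3,797 / 98,387 = 3.86%.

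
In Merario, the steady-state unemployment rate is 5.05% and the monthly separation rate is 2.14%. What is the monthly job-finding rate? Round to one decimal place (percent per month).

Job-finding rate ≈ 40.2% per month.

From u* = s/(s+f): f = s·(1−u)/u.
f = 2.14 × (1 − 0.0505) / 0.0505 = 2.0319 / 0.0505 ≈ 40.2% per month.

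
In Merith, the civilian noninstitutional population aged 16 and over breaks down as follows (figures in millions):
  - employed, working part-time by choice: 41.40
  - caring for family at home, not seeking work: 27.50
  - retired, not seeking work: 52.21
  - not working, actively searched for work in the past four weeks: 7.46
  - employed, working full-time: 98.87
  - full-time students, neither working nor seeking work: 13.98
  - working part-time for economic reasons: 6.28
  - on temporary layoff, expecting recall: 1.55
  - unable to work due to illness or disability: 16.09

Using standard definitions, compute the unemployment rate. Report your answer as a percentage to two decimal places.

Employed = 41.40 + 98.87 + 6.28 = 146.55 million (anyone who worked, including part-time for economic reasons, counts as employed).
Unemployed = 7.46 + 1.55 = 9.01 million (jobless and actively searching, or on temporary layoff).
Labor force = 146.55 + 9.01 = 155.56 million.
Unemployment rate = 9.01 / 155.56 = 5.79%.

Unemployment rate ≈ 5.79%.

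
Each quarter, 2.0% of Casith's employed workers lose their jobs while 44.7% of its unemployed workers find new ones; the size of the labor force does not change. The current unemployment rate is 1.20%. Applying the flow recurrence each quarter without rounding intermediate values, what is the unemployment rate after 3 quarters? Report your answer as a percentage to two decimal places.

Unemployment rate after three quarters ≈ 3.82%.

With a fixed labor force, u_{t+1} = u_t + s·(1−u_t) − f·u_t = u_t·(1−s−f) + s.
Here 1−s−f = 0.533 and s = 0.020.
u_1 = 0.012000 × 0.533 + 0.020 = 0.026396.
u_2 = 0.026396 × 0.533 + 0.020 = 0.034069.
u_3 = 0.034069 × 0.533 + 0.020 = 0.038159.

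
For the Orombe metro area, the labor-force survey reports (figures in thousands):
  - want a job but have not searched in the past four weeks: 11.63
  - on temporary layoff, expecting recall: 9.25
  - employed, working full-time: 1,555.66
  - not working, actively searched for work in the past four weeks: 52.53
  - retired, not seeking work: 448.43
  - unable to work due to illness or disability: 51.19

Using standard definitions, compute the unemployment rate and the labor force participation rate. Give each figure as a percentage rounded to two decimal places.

Employed = 1,555.66 thousand.
Unemployed = 9.25 + 52.53 = 61.78 thousand (jobless and actively searching, or on temporary layoff).
Labor force = 1,555.66 + 61.78 = 1,617.44 thousand.
Not in labor force = 11.63 + 448.43 + 51.19 = 511.25 thousand (those not working and not actively searching are outside the labor force — including those who want a job but have given up searching).
Civilian working-age population = 1,617.44 + 511.25 = 2,128.69 thousand.
Unemployment rate = 61.78 / 1,617.44 = 3.82%.
Labor force participation rate = 1,617.44 / 2,128.69 = 75.98%.

Unemployment rate ≈ 3.82%; labor force participation rate ≈ 75.98%.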